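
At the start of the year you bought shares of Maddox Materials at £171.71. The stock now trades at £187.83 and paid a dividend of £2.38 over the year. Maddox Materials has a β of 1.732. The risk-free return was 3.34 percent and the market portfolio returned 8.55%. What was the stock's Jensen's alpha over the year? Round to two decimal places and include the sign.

Realised HPR = (P1 + D1 − P0) / P0 = (187.83 + 2.38 − 171.71) / 171.71 = 18.50 / 171.71 = 10.7740%
MRP = 8.55% − 3.34% = 5.21%
CAPM required = R_f + β·MRP = 3.34% + 1.732 × 5.21% = 12.36372%
α = realised − required = 10.7740% − 12.36372% = -1.59%

-1.59%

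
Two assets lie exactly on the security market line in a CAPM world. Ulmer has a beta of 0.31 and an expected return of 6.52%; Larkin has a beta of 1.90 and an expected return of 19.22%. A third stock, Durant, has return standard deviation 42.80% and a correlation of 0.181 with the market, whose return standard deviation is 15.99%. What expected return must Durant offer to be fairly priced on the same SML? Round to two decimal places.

MRP = (19.22% − 6.52%) / (1.90 − 0.31) = 7.9874%
R_f = 6.52% − 0.31 × 7.9874% = 4.0439%
β_Durant = ρ·σ_i/σ_m = 0.181 × 42.80 / 15.99 = 0.4845
E(R_Durant) = R_f + β × MRP = 4.0439% + 0.4845 × 7.9874% = 7.91%

7.91%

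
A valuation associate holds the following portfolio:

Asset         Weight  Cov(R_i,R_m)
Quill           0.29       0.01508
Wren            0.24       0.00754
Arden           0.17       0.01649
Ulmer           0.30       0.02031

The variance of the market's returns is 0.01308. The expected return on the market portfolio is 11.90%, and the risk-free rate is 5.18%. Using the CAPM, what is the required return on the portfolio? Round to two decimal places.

12.93%

β_Quill = 0.01508 / 0.01308 = 1.1529
β_Wren = 0.00754 / 0.01308 = 0.5765
β_Arden = 0.01649 / 0.01308 = 1.2607
β_Ulmer = 0.02031 / 0.01308 = 1.5528
β_P = Σ w_i β_i = 0.29×1.1529 + 0.24×0.5765 + 0.17×1.2607 + 0.30×1.5528 = 1.1529
MRP = 11.90% − 5.18% = 6.72%
E(R_P) = R_f + β_P × MRP = 5.18% + 1.1529 × 6.72% = 12.93%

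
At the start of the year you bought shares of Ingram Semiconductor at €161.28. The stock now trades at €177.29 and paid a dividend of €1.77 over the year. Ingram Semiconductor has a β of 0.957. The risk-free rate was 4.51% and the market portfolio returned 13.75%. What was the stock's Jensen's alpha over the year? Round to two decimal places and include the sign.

-2.33%

Realised HPR = (P1 + D1 − P0) / P0 = (177.29 + 1.77 − 161.28) / 161.28 = 17.78 / 161.28 = 11.0243%
MRP = 13.75% − 4.51% = 9.24%
CAPM required = R_f + β·MRP = 4.51% + 0.957 × 9.24% = 13.35268%
α = realised − required = 11.0243% − 13.35268% = -2.33%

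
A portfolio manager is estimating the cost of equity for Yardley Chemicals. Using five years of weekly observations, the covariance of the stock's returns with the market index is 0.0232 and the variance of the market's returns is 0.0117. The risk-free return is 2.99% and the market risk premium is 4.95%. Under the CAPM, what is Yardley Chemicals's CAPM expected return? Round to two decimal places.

β = Cov(R_i, R_m) / Var(R_m) = 0.0232 / 0.0117 = 1.9829
E(R) = R_f + β × MRP = 2.99% + 1.9829 × 4.95% = 12.81%

12.81%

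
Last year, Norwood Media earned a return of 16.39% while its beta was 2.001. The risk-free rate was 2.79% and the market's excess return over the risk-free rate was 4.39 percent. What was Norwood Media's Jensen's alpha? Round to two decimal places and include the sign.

+4.82%

CAPM benchmark = R_f + β(R_m − R_f) = 2.79% + 2.001 × 4.39% = 11.57439%
α = actual − benchmark = 16.39% − 11.57439% = +4.82%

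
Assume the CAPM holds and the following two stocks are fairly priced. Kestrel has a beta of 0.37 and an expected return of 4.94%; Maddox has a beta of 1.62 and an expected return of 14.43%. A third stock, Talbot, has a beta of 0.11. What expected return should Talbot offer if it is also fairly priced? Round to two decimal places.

MRP (SML slope) = (14.43% − 4.94%) / (1.62 − 0.37) = 9.49% / 1.25 = 7.5920%
R_f (intercept) = 4.94% − 0.37 × 7.5920% = 2.1310%
E(R_Talbot) = R_f + β × MRP = 2.1310% + 0.11 × 7.5920% = 2.97%

2.97%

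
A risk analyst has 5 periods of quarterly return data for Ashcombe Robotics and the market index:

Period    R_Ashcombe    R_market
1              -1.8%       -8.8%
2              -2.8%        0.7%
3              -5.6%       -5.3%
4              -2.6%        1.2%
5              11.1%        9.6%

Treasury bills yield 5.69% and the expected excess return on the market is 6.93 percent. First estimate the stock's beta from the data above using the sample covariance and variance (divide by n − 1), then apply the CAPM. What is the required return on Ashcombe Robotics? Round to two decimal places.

10.80%

Mean R_i = (-1.8 − 2.8 − 5.6 − 2.6 + 11.1) / 5 = -0.3400%
Mean R_m = (-8.8 + 0.7 − 5.3 + 1.2 + 9.6) / 5 = -0.5200%
Σ(R_i − R̄_i)(R_m − R̄_m) = 146.1160  ⇒  Cov = 146.1160 / 4 = 36.5290
Σ(R_m − R̄_m)² = 198.2680  ⇒  Var(R_m) = 198.2680 / 4 = 49.5670
β = Cov / Var(R_m) = 36.5290 / 49.5670 = 0.7370
E(R) = R_f + β × MRP = 5.69% + 0.7370 × 6.93% = 10.80%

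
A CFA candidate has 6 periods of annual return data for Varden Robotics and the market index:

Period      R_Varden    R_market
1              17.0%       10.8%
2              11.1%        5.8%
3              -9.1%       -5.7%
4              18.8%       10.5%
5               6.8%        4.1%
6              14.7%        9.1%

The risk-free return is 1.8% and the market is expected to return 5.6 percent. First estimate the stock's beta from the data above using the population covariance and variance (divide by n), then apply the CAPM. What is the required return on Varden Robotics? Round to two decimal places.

8.04%

Mean R_i = (17.0 + 11.1 − 9.1 + 18.8 + 6.8 + 14.7) / 6 = 9.8833%
Mean R_m = (10.8 + 5.8 − 5.7 + 10.5 + 4.1 + 9.1) / 6 = 5.7667%
Σ(R_i − R̄_i)(R_m − R̄_m) = 316.9367  ⇒  Cov = 316.9367 / 6 = 52.8228
Σ(R_m − R̄_m)² = 193.1133  ⇒  Var(R_m) = 193.1133 / 6 = 32.1856
β = Cov / Var(R_m) = 52.8228 / 32.1856 = 1.6412
MRP = 5.6% − 1.8% = 3.80%
E(R) = R_f + β × MRP = 1.8% + 1.6412 × 3.8% = 8.04%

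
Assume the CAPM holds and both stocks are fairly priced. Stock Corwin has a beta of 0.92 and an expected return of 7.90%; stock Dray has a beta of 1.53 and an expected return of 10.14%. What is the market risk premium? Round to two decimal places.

3.67%

Both satisfy E(R) = R_f + β·MRP, so the slope of the SML is
MRP = (10.14% − 7.90%) / (1.53 − 0.92) = 2.24% / 0.61 = 3.6721%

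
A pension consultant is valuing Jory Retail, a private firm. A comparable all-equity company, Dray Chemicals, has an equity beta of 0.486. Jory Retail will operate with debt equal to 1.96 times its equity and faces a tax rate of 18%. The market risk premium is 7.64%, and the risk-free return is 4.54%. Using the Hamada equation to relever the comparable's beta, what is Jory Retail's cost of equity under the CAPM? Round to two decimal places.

14.22%

β_L = β_U × [1 + (1 − t)(D/E)] = 0.486 × [1 + (1 − 0.18) × 1.96]
    = 0.486 × [1 + 0.82 × 1.96] = 0.486 × 2.6072 = 1.2671
E(R) = R_f + β_L × MRP = 4.54% + 1.2671 × 7.64% = 14.22%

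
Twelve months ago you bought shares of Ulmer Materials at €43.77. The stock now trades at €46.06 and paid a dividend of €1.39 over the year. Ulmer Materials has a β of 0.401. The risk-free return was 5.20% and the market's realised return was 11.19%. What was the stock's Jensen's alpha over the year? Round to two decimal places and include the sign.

Realised HPR = (P1 + D1 − P0) / P0 = (46.06 + 1.39 − 43.77) / 43.77 = 3.68 / 43.77 = 8.4076%
MRP = 11.19% − 5.20% = 5.99%
CAPM required = R_f + β·MRP = 5.20% + 0.401 × 5.99% = 7.60199%
α = realised − required = 8.4076% − 7.60199% = +0.81%

+0.81%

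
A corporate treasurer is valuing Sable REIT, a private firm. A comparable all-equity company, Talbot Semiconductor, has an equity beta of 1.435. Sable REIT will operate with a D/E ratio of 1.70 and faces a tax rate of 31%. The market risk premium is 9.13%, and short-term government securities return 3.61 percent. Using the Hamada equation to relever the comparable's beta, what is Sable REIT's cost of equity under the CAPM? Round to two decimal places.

β_L = β_U × [1 + (1 − t)(D/E)] = 1.435 × [1 + (1 − 0.31) × 1.70]
    = 1.435 × [1 + 0.69 × 1.70] = 1.435 × 2.1730 = 3.1183
E(R) = R_f + β_L × MRP = 3.61% + 3.1183 × 9.13% = 32.08%

32.08%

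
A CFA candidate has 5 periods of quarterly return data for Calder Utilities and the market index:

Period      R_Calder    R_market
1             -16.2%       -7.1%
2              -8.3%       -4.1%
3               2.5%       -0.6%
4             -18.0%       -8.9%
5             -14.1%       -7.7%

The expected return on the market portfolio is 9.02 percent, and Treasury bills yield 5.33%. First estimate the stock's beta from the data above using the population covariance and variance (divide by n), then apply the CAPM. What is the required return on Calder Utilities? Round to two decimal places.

Mean R_i = (-16.2 − 8.3 + 2.5 − 18.0 − 14.1) / 5 = -10.8200%
Mean R_m = (-7.1 − 4.1 − 0.6 − 8.9 − 7.7) / 5 = -5.6800%
Σ(R_i − R̄_i)(R_m − R̄_m) = 109.0320  ⇒  Cov = 109.0320 / 5 = 21.8064
Σ(R_m − R̄_m)² = 44.7680  ⇒  Var(R_m) = 44.7680 / 5 = 8.9536
β = Cov / Var(R_m) = 21.8064 / 8.9536 = 2.4355
MRP = 9.02% − 5.33% = 3.69%
E(R) = R_f + β × MRP = 5.33% + 2.4355 × 3.69% = 14.32%

14.32%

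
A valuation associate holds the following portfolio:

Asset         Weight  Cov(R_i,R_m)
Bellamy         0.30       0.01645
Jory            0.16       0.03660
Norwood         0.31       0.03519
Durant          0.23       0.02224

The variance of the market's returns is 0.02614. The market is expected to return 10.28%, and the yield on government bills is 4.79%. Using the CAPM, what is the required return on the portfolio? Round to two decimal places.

β_Bellamy = 0.01645 / 0.02614 = 0.6293
β_Jory = 0.03660 / 0.02614 = 1.4002
β_Norwood = 0.03519 / 0.02614 = 1.3462
β_Durant = 0.02224 / 0.02614 = 0.8508
β_P = Σ w_i β_i = 0.30×0.6293 + 0.16×1.4002 + 0.31×1.3462 + 0.23×0.8508 = 1.0258
MRP = 10.28% − 4.79% = 5.49%
E(R_P) = R_f + β_P × MRP = 4.79% + 1.0258 × 5.49% = 10.42%

10.42%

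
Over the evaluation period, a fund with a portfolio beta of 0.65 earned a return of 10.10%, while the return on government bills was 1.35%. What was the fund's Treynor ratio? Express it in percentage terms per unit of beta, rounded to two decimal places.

Treynor = (R_P − R_f) / β_P = (10.10% − 1.35%) / 0.6500 = 8.75% / 0.6500 = 13.46%

13.46%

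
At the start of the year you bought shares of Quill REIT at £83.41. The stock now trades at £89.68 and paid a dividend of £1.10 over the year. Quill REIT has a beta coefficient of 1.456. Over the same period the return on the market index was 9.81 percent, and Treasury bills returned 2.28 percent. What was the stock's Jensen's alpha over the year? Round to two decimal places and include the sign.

-4.41%

Realised HPR = (P1 + D1 − P0) / P0 = (89.68 + 1.10 − 83.41) / 83.41 = 7.37 / 83.41 = 8.8359%
MRP = 9.81% − 2.28% = 7.53%
CAPM required = R_f + β·MRP = 2.28% + 1.456 × 7.53% = 13.24368%
α = realised − required = 8.8359% − 13.24368% = -4.41%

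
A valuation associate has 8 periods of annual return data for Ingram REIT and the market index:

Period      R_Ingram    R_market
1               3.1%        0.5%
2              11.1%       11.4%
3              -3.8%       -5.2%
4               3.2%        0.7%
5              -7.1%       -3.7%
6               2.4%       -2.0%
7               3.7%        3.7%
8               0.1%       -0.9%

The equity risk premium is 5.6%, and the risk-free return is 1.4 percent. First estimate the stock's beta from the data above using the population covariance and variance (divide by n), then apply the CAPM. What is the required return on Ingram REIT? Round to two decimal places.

Mean R_i = (3.1 + 11.1 − 3.8 + 3.2 − 7.1 + 2.4 + 3.7 + 0.1) / 8 = 1.5875%
Mean R_m = (0.5 + 11.4 − 5.2 + 0.7 − 3.7 − 2.0 + 3.7 − 0.9) / 8 = 0.5625%
Σ(R_i − R̄_i)(R_m − R̄_m) = 178.0163  ⇒  Cov = 178.0163 / 8 = 22.2520
Σ(R_m − R̄_m)² = 187.3988  ⇒  Var(R_m) = 187.3988 / 8 = 23.4249
β = Cov / Var(R_m) = 22.2520 / 23.4249 = 0.9499
E(R) = R_f + β × MRP = 1.4% + 0.9499 × 5.6% = 6.72%

6.72%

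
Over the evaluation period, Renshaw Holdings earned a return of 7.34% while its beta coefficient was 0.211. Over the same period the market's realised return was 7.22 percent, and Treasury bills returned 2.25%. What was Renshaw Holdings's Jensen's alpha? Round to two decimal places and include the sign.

Market excess return = 7.22% − 2.25% = 4.97%
CAPM benchmark = R_f + β(R_m − R_f) = 2.25% + 0.211 × 4.97% = 3.29867%
α = actual − benchmark = 7.34% − 3.29867% = +4.04%

+4.04%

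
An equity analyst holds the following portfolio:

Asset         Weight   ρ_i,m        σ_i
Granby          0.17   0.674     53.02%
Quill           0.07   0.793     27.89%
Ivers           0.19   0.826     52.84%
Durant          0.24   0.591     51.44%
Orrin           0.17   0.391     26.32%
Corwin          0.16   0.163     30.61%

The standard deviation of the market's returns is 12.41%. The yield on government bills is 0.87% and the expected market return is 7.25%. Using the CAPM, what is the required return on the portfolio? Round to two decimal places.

β_Granby = 0.674 × 53.02% / 12.41% = 2.8796
β_Quill = 0.793 × 27.89% / 12.41% = 1.7822
β_Ivers = 0.826 × 52.84% / 12.41% = 3.5170
β_Durant = 0.591 × 51.44% / 12.41% = 2.4497
β_Orrin = 0.391 × 26.32% / 12.41% = 0.8293
β_Corwin = 0.163 × 30.61% / 12.41% = 0.4020
β_P = Σ w_i β_i = 0.17×2.8796 + 0.07×1.7822 + 0.19×3.5170 + 0.24×2.4497 + 0.17×0.8293 + 0.16×0.4020 = 2.0757
MRP = 7.25% − 0.87% = 6.38%
E(R_P) = R_f + β_P × MRP = 0.87% + 2.0757 × 6.38% = 14.11%

14.11%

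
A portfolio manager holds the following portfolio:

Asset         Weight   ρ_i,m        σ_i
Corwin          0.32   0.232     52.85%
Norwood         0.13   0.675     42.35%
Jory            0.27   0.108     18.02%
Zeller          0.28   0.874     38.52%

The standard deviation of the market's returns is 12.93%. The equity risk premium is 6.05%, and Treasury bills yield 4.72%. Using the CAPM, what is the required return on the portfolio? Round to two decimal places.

12.95%

β_Corwin = 0.232 × 52.85% / 12.93% = 0.9483
β_Norwood = 0.675 × 42.35% / 12.93% = 2.2108
β_Jory = 0.108 × 18.02% / 12.93% = 0.1505
β_Zeller = 0.874 × 38.52% / 12.93% = 2.6037
β_P = Σ w_i β_i = 0.32×0.9483 + 0.13×2.2108 + 0.27×0.1505 + 0.28×2.6037 = 1.3605
E(R_P) = R_f + β_P × MRP = 4.72% + 1.3605 × 6.05% = 12.95%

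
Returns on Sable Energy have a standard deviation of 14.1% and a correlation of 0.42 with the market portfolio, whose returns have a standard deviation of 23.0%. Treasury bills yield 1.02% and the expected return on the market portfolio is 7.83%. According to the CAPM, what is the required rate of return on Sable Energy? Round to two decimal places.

β = ρ × σ_i / σ_m = 0.42 × 14.1% / 23.0% = 0.2575
MRP = 7.83% − 1.02% = 6.81%
E(R) = 1.02% + 0.2575 × 6.81% = 2.77%

2.77%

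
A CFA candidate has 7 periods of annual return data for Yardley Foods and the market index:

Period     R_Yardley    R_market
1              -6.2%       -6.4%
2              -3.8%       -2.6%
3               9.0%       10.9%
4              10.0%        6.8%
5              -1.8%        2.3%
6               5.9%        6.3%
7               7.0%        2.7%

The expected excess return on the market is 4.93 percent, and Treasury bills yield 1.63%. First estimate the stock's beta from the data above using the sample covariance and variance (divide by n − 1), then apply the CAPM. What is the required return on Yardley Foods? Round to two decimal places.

6.61%

Mean R_i = (-6.2 − 3.8 + 9.0 + 10.0 − 1.8 + 5.9 + 7.0) / 7 = 2.8714%
Mean R_m = (-6.4 − 2.6 + 10.9 + 6.8 + 2.3 + 6.3 + 2.7) / 7 = 2.8571%
Σ(R_i − R̄_i)(R_m − R̄_m) = 210.1614  ⇒  Cov = 210.1614 / 6 = 35.0269
Σ(R_m − R̄_m)² = 207.8971  ⇒  Var(R_m) = 207.8971 / 6 = 34.6495
β = Cov / Var(R_m) = 35.0269 / 34.6495 = 1.0109
E(R) = R_f + β × MRP = 1.63% + 1.0109 × 4.93% = 6.61%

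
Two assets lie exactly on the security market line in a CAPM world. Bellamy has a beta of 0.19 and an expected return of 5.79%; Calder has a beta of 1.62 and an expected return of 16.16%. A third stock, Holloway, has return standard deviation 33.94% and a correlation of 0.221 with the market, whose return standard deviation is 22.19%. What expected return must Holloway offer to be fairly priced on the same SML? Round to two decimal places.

6.86%

MRP = (16.16% − 5.79%) / (1.62 − 0.19) = 7.2517%
R_f = 5.79% − 0.19 × 7.2517% = 4.4122%
β_Holloway = ρ·σ_i/σ_m = 0.221 × 33.94 / 22.19 = 0.3380
E(R_Holloway) = R_f + β × MRP = 4.4122% + 0.3380 × 7.2517% = 6.86%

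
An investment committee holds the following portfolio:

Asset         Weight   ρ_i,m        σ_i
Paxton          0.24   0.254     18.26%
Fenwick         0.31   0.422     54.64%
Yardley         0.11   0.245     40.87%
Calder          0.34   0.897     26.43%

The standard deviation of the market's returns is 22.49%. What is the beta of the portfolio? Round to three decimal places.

0.775

β_Paxton = 0.254 × 18.26% / 22.49% = 0.2062
β_Fenwick = 0.422 × 54.64% / 22.49% = 1.0253
β_Yardley = 0.245 × 40.87% / 22.49% = 0.4452
β_Calder = 0.897 × 26.43% / 22.49% = 1.0541
β_P = Σ w_i β_i = 0.24×0.2062 + 0.31×1.0253 + 0.11×0.4452 + 0.34×1.0541 = 0.7747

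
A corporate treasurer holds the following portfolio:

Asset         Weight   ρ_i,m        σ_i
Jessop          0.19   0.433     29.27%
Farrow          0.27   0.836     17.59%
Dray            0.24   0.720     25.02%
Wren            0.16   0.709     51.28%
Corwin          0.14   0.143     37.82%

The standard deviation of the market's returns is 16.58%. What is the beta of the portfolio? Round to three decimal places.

1.042

β_Jessop = 0.433 × 29.27% / 16.58% = 0.7644
β_Farrow = 0.836 × 17.59% / 16.58% = 0.8869
β_Dray = 0.720 × 25.02% / 16.58% = 1.0865
β_Wren = 0.709 × 51.28% / 16.58% = 2.1929
β_Corwin = 0.143 × 37.82% / 16.58% = 0.3262
β_P = Σ w_i β_i = 0.19×0.7644 + 0.27×0.8869 + 0.24×1.0865 + 0.16×2.1929 + 0.14×0.3262 = 1.0420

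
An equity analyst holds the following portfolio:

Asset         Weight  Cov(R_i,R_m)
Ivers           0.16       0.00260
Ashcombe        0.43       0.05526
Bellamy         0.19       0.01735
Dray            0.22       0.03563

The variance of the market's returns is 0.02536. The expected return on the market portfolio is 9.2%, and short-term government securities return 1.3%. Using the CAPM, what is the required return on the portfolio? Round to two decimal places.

12.30%

β_Ivers = 0.00260 / 0.02536 = 0.1025
β_Ashcombe = 0.05526 / 0.02536 = 2.1790
β_Bellamy = 0.01735 / 0.02536 = 0.6841
β_Dray = 0.03563 / 0.02536 = 1.4050
β_P = Σ w_i β_i = 0.16×0.1025 + 0.43×2.1790 + 0.19×0.6841 + 0.22×1.4050 = 1.3924
MRP = 9.2% − 1.3% = 7.90%
E(R_P) = R_f + β_P × MRP = 1.3% + 1.3924 × 7.9% = 12.30%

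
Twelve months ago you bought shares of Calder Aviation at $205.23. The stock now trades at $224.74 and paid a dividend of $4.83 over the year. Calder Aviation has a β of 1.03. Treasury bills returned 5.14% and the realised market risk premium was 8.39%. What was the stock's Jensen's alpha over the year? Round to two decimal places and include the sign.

-1.92%

Realised HPR = (P1 + D1 − P0) / P0 = (224.74 + 4.83 − 205.23) / 205.23 = 24.34 / 205.23 = 11.8599%
CAPM required = R_f + β·MRP = 5.14% + 1.03 × 8.39% = 13.7817%
α = realised − required = 11.8599% − 13.7817% = -1.92%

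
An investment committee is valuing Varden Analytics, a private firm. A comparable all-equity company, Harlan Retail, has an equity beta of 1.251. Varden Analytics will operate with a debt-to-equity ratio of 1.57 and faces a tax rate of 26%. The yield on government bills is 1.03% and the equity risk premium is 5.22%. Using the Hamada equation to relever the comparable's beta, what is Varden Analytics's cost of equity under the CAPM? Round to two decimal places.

β_L = β_U × [1 + (1 − t)(D/E)] = 1.251 × [1 + (1 − 0.26) × 1.57]
    = 1.251 × [1 + 0.74 × 1.57] = 1.251 × 2.1618 = 2.7044
E(R) = R_f + β_L × MRP = 1.03% + 2.7044 × 5.22% = 15.15%

15.15%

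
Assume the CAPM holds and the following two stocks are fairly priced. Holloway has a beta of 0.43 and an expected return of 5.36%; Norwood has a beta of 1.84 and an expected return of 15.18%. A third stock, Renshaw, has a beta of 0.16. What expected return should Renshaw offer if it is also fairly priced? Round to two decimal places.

MRP (SML slope) = (15.18% − 5.36%) / (1.84 − 0.43) = 9.82% / 1.41 = 6.9645%
R_f (intercept) = 5.36% − 0.43 × 6.9645% = 2.3653%
E(R_Renshaw) = R_f + β × MRP = 2.3653% + 0.16 × 6.9645% = 3.48%

3.48%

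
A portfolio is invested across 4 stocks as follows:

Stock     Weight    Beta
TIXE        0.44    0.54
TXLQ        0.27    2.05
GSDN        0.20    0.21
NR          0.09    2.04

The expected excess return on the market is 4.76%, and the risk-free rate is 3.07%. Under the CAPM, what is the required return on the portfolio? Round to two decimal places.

β_P = Σ w_i β_i = 0.44×0.54 + 0.27×2.05 + 0.20×0.21 + 0.09×2.04 = 1.0167
E(R_P) = R_f + β_P × MRP = 3.07% + 1.0167 × 4.76% = 7.91%

7.91%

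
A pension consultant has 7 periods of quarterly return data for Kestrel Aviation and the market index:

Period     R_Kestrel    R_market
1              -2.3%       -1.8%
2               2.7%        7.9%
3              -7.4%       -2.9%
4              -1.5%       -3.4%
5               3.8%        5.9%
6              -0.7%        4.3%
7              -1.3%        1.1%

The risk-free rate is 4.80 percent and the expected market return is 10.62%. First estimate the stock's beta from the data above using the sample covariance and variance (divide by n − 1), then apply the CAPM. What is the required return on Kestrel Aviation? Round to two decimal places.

8.63%

Mean R_i = (-2.3 + 2.7 − 7.4 − 1.5 + 3.8 − 0.7 − 1.3) / 7 = -0.9571%
Mean R_m = (-1.8 + 7.9 − 2.9 − 3.4 + 5.9 + 4.3 + 1.1) / 7 = 1.5857%
Σ(R_i − R̄_i)(R_m − R̄_m) = 80.6343  ⇒  Cov = 80.6343 / 6 = 13.4391
Σ(R_m − R̄_m)² = 122.5286  ⇒  Var(R_m) = 122.5286 / 6 = 20.4214
β = Cov / Var(R_m) = 13.4391 / 20.4214 = 0.6581
MRP = 10.62% − 4.80% = 5.82%
E(R) = R_f + β × MRP = 4.80% + 0.6581 × 5.82% = 8.63%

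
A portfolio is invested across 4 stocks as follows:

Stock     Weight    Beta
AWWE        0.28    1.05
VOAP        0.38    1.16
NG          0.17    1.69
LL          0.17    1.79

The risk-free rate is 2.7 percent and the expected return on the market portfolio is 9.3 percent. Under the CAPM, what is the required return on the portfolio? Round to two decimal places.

11.45%

β_P = Σ w_i β_i = 0.28×1.05 + 0.38×1.16 + 0.17×1.69 + 0.17×1.79 = 1.3264
MRP = 9.3% − 2.7% = 6.60%
E(R_P) = R_f + β_P × MRP = 2.7% + 1.3264 × 6.6% = 11.45%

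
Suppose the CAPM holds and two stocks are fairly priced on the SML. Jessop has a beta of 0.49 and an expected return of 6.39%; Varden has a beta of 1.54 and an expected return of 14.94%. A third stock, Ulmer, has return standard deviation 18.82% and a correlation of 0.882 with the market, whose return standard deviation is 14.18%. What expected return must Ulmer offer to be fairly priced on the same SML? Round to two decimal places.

11.93%

MRP = (14.94% − 6.39%) / (1.54 − 0.49) = 8.1429%
R_f = 6.39% − 0.49 × 8.1429% = 2.4000%
β_Ulmer = ρ·σ_i/σ_m = 0.882 × 18.82 / 14.18 = 1.1706
E(R_Ulmer) = R_f + β × MRP = 2.4000% + 1.1706 × 8.1429% = 11.93%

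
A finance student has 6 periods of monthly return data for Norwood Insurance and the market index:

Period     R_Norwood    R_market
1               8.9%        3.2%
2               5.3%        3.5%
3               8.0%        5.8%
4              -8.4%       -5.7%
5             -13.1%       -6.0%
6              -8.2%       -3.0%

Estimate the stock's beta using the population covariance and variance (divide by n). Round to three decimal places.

1.820

Mean R_i = (8.9 + 5.3 + 8.0 − 8.4 − 13.1 − 8.2) / 6 = -1.2500%
Mean R_m = (3.2 + 3.5 + 5.8 − 5.7 − 6.0 − 3.0) / 6 = -0.3667%
Σ(R_i − R̄_i)(R_m − R̄_m) = 241.7600  ⇒  Cov = 241.7600 / 6 = 40.2933
Σ(R_m − R̄_m)² = 132.8133  ⇒  Var(R_m) = 132.8133 / 6 = 22.1356
β = Cov / Var(R_m) = 40.2933 / 22.1356 = 1.8203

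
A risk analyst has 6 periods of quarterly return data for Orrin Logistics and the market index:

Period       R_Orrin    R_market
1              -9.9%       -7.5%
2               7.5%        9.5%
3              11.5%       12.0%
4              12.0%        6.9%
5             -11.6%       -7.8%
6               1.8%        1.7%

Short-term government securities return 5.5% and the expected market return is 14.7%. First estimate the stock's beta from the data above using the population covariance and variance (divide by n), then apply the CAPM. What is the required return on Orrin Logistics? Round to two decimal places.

16.38%

Mean R_i = (-9.9 + 7.5 + 11.5 + 12.0 − 11.6 + 1.8) / 6 = 1.8833%
Mean R_m = (-7.5 + 9.5 + 12.0 + 6.9 − 7.8 + 1.7) / 6 = 2.4667%
Σ(R_i − R̄_i)(R_m − R̄_m) = 431.9667  ⇒  Cov = 431.9667 / 6 = 71.9945
Σ(R_m − R̄_m)² = 365.3333  ⇒  Var(R_m) = 365.3333 / 6 = 60.8889
β = Cov / Var(R_m) = 71.9945 / 60.8889 = 1.1824
MRP = 14.7% − 5.5% = 9.20%
E(R) = R_f + β × MRP = 5.5% + 1.1824 × 9.2% = 16.38%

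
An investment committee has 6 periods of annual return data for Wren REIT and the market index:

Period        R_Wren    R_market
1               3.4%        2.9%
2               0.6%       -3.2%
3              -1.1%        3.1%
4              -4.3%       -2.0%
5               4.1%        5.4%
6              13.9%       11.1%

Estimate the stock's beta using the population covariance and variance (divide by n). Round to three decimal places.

Mean R_i = (3.4 + 0.6 − 1.1 − 4.3 + 4.1 + 13.9) / 6 = 2.7667%
Mean R_m = (2.9 − 3.2 + 3.1 − 2.0 + 5.4 + 11.1) / 6 = 2.8833%
Σ(R_i − R̄_i)(R_m − R̄_m) = 141.6967  ⇒  Cov = 141.6967 / 6 = 23.6161
Σ(R_m − R̄_m)² = 134.7483  ⇒  Var(R_m) = 134.7483 / 6 = 22.4581
β = Cov / Var(R_m) = 23.6161 / 22.4581 = 1.0516

1.052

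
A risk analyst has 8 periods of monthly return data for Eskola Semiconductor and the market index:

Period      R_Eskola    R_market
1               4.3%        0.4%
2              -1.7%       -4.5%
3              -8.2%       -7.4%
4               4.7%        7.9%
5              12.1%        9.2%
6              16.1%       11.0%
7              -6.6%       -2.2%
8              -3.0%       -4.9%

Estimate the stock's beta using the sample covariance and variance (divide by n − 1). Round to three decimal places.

1.119

Mean R_i = (4.3 − 1.7 − 8.2 + 4.7 + 12.1 + 16.1 − 6.6 − 3.0) / 8 = 2.2125%
Mean R_m = (0.4 − 4.5 − 7.4 + 7.9 + 9.2 + 11.0 − 2.2 − 4.9) / 8 = 1.1875%
Σ(R_i − R̄_i)(R_m − R̄_m) = 403.8013  ⇒  Cov = 403.8013 / 7 = 57.6859
Σ(R_m − R̄_m)² = 360.7888  ⇒  Var(R_m) = 360.7888 / 7 = 51.5413
β = Cov / Var(R_m) = 57.6859 / 51.5413 = 1.1192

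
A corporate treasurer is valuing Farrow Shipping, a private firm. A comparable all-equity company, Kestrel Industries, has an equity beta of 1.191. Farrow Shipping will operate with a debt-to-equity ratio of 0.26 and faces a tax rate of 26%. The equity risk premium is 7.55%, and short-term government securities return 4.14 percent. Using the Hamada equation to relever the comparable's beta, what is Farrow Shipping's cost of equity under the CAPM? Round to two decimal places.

14.86%

β_L = β_U × [1 + (1 − t)(D/E)] = 1.191 × [1 + (1 − 0.26) × 0.26]
    = 1.191 × [1 + 0.74 × 0.26] = 1.191 × 1.1924 = 1.4201
E(R) = R_f + β_L × MRP = 4.14% + 1.4201 × 7.55% = 14.86%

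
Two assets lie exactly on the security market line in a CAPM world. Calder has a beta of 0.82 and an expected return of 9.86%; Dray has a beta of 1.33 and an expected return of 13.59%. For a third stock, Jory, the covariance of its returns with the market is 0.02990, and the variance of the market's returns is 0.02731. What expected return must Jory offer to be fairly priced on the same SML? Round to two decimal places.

11.87%

MRP = (13.59% − 9.86%) / (1.33 − 0.82) = 7.3137%
R_f = 9.86% − 0.82 × 7.3137% = 3.8628%
β_Jory = Cov / Var(R_m) = 0.02990 / 0.02731 = 1.0948
E(R_Jory) = R_f + β × MRP = 3.8628% + 1.0948 × 7.3137% = 11.87%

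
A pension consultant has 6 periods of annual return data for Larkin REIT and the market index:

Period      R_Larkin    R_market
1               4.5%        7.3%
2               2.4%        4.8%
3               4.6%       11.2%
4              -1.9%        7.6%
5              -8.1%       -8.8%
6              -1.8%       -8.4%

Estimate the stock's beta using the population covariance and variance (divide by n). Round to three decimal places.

0.448

Mean R_i = (4.5 + 2.4 + 4.6 − 1.9 − 8.1 − 1.8) / 6 = -0.0500%
Mean R_m = (7.3 + 4.8 + 11.2 + 7.6 − 8.8 − 8.4) / 6 = 2.2833%
Σ(R_i − R̄_i)(R_m − R̄_m) = 168.5350  ⇒  Cov = 168.5350 / 6 = 28.0892
Σ(R_m − R̄_m)² = 376.2483  ⇒  Var(R_m) = 376.2483 / 6 = 62.7081
β = Cov / Var(R_m) = 28.0892 / 62.7081 = 0.4479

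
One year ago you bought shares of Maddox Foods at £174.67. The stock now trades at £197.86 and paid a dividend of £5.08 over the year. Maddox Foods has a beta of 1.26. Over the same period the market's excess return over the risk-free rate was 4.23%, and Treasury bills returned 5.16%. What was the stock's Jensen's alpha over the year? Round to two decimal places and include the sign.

+5.70%

Realised HPR = (P1 + D1 − P0) / P0 = (197.86 + 5.08 − 174.67) / 174.67 = 28.27 / 174.67 = 16.1848%
CAPM required = R_f + β·MRP = 5.16% + 1.26 × 4.23% = 10.4898%
α = realised − required = 16.1848% − 10.4898% = +5.70%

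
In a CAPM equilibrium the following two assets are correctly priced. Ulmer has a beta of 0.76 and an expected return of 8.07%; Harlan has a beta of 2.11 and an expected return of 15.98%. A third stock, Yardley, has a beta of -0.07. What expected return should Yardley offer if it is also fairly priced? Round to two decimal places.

MRP (SML slope) = (15.98% − 8.07%) / (2.11 − 0.76) = 7.91% / 1.35 = 5.8593%
R_f (intercept) = 8.07% − 0.76 × 5.8593% = 3.6169%
E(R_Yardley) = R_f + β × MRP = 3.6169% + -0.07 × 5.8593% = 3.21%

3.21%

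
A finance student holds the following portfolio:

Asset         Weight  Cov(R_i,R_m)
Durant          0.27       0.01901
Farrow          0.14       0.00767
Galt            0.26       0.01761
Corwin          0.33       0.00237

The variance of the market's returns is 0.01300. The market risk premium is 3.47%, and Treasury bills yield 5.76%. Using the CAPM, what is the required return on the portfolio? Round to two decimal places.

β_Durant = 0.01901 / 0.01300 = 1.4623
β_Farrow = 0.00767 / 0.01300 = 0.5900
β_Galt = 0.01761 / 0.01300 = 1.3546
β_Corwin = 0.00237 / 0.01300 = 0.1823
β_P = Σ w_i β_i = 0.27×1.4623 + 0.14×0.5900 + 0.26×1.3546 + 0.33×0.1823 = 0.8898
E(R_P) = R_f + β_P × MRP = 5.76% + 0.8898 × 3.47% = 8.85%

8.85%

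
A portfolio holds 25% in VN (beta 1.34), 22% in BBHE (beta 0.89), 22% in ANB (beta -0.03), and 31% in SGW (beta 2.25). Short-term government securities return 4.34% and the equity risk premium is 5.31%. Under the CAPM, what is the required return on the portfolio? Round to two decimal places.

10.83%

β_P = Σ w_i β_i = 0.25×1.34 + 0.22×0.89 + 0.22×-0.03 + 0.31×2.25 = 1.2217
E(R_P) = R_f + β_P × MRP = 4.34% + 1.2217 × 5.31% = 10.83%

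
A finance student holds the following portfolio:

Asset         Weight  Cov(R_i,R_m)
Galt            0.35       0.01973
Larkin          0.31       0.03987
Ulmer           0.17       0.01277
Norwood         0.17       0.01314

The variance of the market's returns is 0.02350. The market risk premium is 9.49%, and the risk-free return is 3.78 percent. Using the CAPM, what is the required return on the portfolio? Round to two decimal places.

β_Galt = 0.01973 / 0.02350 = 0.8396
β_Larkin = 0.03987 / 0.02350 = 1.6966
β_Ulmer = 0.01277 / 0.02350 = 0.5434
β_Norwood = 0.01314 / 0.02350 = 0.5591
β_P = Σ w_i β_i = 0.35×0.8396 + 0.31×1.6966 + 0.17×0.5434 + 0.17×0.5591 = 1.0072
E(R_P) = R_f + β_P × MRP = 3.78% + 1.0072 × 9.49% = 13.34%

13.34%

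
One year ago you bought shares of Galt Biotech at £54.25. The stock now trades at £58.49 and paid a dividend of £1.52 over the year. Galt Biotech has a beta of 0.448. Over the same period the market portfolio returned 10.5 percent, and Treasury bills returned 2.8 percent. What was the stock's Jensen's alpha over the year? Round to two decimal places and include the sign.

Realised HPR = (P1 + D1 − P0) / P0 = (58.49 + 1.52 − 54.25) / 54.25 = 5.76 / 54.25 = 10.6175%
MRP = 10.5% − 2.8% = 7.70%
CAPM required = R_f + β·MRP = 2.8% + 0.448 × 7.7% = 6.2496%
α = realised − required = 10.6175% − 6.2496% = +4.37%

+4.37%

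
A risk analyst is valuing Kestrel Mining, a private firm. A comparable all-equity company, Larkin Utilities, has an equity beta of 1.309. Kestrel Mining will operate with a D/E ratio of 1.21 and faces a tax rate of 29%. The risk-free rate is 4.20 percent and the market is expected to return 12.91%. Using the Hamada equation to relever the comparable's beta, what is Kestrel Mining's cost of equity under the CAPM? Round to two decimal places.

β_L = β_U × [1 + (1 − t)(D/E)] = 1.309 × [1 + (1 − 0.29) × 1.21]
    = 1.309 × [1 + 0.71 × 1.21] = 1.309 × 1.8591 = 2.4336
MRP = 12.91% − 4.20% = 8.71%
E(R) = R_f + β_L × MRP = 4.20% + 2.4336 × 8.71% = 25.40%

25.40%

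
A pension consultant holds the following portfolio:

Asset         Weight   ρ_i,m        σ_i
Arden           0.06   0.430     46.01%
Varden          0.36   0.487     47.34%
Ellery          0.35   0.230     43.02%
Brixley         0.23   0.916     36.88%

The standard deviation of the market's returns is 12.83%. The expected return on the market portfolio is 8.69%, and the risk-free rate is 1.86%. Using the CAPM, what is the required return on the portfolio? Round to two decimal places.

β_Arden = 0.430 × 46.01% / 12.83% = 1.5420
β_Varden = 0.487 × 47.34% / 12.83% = 1.7969
β_Ellery = 0.230 × 43.02% / 12.83% = 0.7712
β_Brixley = 0.916 × 36.88% / 12.83% = 2.6331
β_P = Σ w_i β_i = 0.06×1.5420 + 0.36×1.7969 + 0.35×0.7712 + 0.23×2.6331 = 1.6149
MRP = 8.69% − 1.86% = 6.83%
E(R_P) = R_f + β_P × MRP = 1.86% + 1.6149 × 6.83% = 12.89%

12.89%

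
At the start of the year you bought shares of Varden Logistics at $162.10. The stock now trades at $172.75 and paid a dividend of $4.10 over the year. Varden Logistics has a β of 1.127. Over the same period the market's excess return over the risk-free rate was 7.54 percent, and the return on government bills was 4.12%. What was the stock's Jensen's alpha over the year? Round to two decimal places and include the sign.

-3.52%

Realised HPR = (P1 + D1 − P0) / P0 = (172.75 + 4.10 − 162.10) / 162.10 = 14.75 / 162.10 = 9.0993%
CAPM required = R_f + β·MRP = 4.12% + 1.127 × 7.54% = 12.61758%
α = realised − required = 9.0993% − 12.61758% = -3.52%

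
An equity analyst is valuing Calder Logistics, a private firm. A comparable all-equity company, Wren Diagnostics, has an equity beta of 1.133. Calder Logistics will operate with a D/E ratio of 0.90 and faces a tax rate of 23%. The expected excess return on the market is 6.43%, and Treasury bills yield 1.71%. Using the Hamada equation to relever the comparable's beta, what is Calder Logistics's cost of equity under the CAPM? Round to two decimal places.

β_L = β_U × [1 + (1 − t)(D/E)] = 1.133 × [1 + (1 − 0.23) × 0.90]
    = 1.133 × [1 + 0.77 × 0.90] = 1.133 × 1.6930 = 1.9182
E(R) = R_f + β_L × MRP = 1.71% + 1.9182 × 6.43% = 14.04%

14.04%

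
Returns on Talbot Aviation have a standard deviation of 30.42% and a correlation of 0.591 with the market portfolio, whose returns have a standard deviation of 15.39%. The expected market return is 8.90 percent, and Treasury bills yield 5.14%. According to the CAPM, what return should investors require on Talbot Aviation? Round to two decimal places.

9.53%

β = ρ × σ_i / σ_m = 0.591 × 30.42% / 15.39% = 1.1682
MRP = 8.90% − 5.14% = 3.76%
E(R) = 5.14% + 1.1682 × 3.76% = 9.53%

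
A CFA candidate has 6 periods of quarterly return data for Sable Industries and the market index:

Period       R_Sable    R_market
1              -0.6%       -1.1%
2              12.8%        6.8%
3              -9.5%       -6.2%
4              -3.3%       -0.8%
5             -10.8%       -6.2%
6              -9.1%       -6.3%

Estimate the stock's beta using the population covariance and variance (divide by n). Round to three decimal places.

Mean R_i = (-0.6 + 12.8 − 9.5 − 3.3 − 10.8 − 9.1) / 6 = -3.4167%
Mean R_m = (-1.1 + 6.8 − 6.2 − 0.8 − 6.2 − 6.3) / 6 = -2.3000%
Σ(R_i − R̄_i)(R_m − R̄_m) = 226.3800  ⇒  Cov = 226.3800 / 6 = 37.7300
Σ(R_m − R̄_m)² = 132.9200  ⇒  Var(R_m) = 132.9200 / 6 = 22.1533
β = Cov / Var(R_m) = 37.7300 / 22.1533 = 1.7031

1.703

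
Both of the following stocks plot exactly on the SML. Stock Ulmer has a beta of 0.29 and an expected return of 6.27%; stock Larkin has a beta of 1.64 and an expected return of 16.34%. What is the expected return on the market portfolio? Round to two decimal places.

Both satisfy E(R) = R_f + β·MRP, so the slope of the SML is
MRP = (16.34% − 6.27%) / (1.64 − 0.29) = 10.07% / 1.35 = 7.4593%
R_f = E(R_Ulmer) − β_Ulmer·MRP = 6.27% − 0.29 × 7.4593% = 4.1068%
E(R_m) = R_f + MRP = 4.1068% + 7.4593% = 11.57%

11.57%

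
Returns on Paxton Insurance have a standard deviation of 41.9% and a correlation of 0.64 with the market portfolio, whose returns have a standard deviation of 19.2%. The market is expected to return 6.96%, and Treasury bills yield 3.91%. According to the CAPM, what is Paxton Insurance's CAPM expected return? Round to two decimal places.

β = ρ × σ_i / σ_m = 0.64 × 41.9% / 19.2% = 1.3967
MRP = 6.96% − 3.91% = 3.05%
E(R) = 3.91% + 1.3967 × 3.05% = 8.17%

8.17%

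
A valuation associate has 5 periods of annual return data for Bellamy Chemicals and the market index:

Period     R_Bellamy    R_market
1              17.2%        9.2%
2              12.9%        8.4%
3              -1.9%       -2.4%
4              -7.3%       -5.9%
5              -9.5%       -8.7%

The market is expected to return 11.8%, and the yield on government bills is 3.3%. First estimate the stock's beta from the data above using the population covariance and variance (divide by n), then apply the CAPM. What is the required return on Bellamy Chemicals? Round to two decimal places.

15.69%

Mean R_i = (17.2 + 12.9 − 1.9 − 7.3 − 9.5) / 5 = 2.2800%
Mean R_m = (9.2 + 8.4 − 2.4 − 5.9 − 8.7) / 5 = 0.1200%
Σ(R_i − R̄_i)(R_m − R̄_m) = 395.5120  ⇒  Cov = 395.5120 / 5 = 79.1024
Σ(R_m − R̄_m)² = 271.3880  ⇒  Var(R_m) = 271.3880 / 5 = 54.2776
β = Cov / Var(R_m) = 79.1024 / 54.2776 = 1.4574
MRP = 11.8% − 3.3% = 8.50%
E(R) = R_f + β × MRP = 3.3% + 1.4574 × 8.5% = 15.69%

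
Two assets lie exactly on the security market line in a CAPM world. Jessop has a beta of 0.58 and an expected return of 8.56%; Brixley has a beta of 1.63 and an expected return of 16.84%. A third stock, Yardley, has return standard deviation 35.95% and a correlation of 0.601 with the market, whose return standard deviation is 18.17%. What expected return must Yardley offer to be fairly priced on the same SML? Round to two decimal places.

13.36%

MRP = (16.84% − 8.56%) / (1.63 − 0.58) = 7.8857%
R_f = 8.56% − 0.58 × 7.8857% = 3.9863%
β_Yardley = ρ·σ_i/σ_m = 0.601 × 35.95 / 18.17 = 1.1891
E(R_Yardley) = R_f + β × MRP = 3.9863% + 1.1891 × 7.8857% = 13.36%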